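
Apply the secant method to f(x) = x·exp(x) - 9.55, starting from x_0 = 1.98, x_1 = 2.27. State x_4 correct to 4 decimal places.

f(x_0) = 4.790631, f(x_1) = 12.422240
x_2 = 2.270000 - (12.422240)·(2.270000 - 1.980000)/(12.422240 - (4.790631)) = 1.797957; f(x_2) = 1.304802
x_3 = 1.797957 - (1.304802)·(1.797957 - 2.270000)/(1.304802 - (12.422240)) = 1.742555; f(x_3) = 0.403335
x_4 = 1.742555 - (0.403335)·(1.742555 - 1.797957)/(0.403335 - (1.304802)) = 1.717767; f(x_4) = 0.021527

1.7178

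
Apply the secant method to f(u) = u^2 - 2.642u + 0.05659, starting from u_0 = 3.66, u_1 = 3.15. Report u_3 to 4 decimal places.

2.6419

f(u_0) = 3.782470, f(u_1) = 1.656790
u_2 = 3.150000 - (1.656790)·(3.150000 - 3.660000)/(1.656790 - (3.782470)) = 2.752498; f(u_2) = 0.360734
u_3 = 2.752498 - (0.360734)·(2.752498 - 3.150000)/(0.360734 - (1.656790)) = 2.641860; f(u_3) = 0.056220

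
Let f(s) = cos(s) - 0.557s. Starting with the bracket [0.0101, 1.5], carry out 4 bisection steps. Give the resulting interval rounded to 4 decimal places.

f(0.010100) = 0.994323, f(1.500000) = -0.764763 (opposite signs)
step 1: m = 0.755050, f(m) = 0.307674 > 0 → root in [0.755050, 1.500000]
step 2: m = 1.127525, f(m) = -0.199135 < 0 → root in [0.755050, 1.127525]
step 3: m = 0.941287, f(m) = 0.064451 > 0 → root in [0.941287, 1.127525]
step 4: m = 1.034406, f(m) = -0.065128 < 0 → root in [0.941287, 1.034406]

[0.9413, 1.0344]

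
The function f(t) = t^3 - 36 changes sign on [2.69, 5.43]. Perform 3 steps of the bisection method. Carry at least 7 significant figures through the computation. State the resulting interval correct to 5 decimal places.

f(2.690000) = -16.534891, f(5.430000) = 124.103007 (opposite signs)
step 1: m = 4.060000, f(m) = 30.923416 > 0 → root in [2.690000, 4.060000]
step 2: m = 3.375000, f(m) = 2.443359 > 0 → root in [2.690000, 3.375000]
step 3: m = 3.032500, f(m) = -8.112959 < 0 → root in [3.032500, 3.375000]

[3.03250, 3.37500]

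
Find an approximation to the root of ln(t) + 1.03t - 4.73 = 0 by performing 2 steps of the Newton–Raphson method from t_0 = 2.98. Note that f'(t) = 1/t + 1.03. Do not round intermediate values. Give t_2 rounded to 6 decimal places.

3.403189

t_0 = 2.980000: f = -0.568677, f' = 1.365570 → t_1 = 2.980000 - (-0.568677)/(1.365570) = 3.396439
t_1 = 3.396439: f = -0.008940, f' = 1.324426 → t_2 = 3.396439 - (-0.008940)/(1.324426) = 3.403189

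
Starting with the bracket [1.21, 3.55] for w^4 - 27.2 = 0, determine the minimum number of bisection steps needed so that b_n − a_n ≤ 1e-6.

Initial width b − a = 3.55 − 1.21 = 2.340000.
After n steps the width is (b−a)/2^n; need (b−a)/2^n ≤ 1e-6.
So n ≥ log₂(2.340000/1e-6) = log₂(2340000.0000) ≈ 21.1581.
Hence n = 22.

22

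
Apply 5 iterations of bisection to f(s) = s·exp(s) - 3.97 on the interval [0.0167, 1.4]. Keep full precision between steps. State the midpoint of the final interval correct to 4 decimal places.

1.2055

f(0.016700) = -3.953019, f(1.400000) = 1.707280 (opposite signs)
step 1: m = 0.708350, f(m) = -2.531598 < 0 → root in [0.708350, 1.400000]
step 2: m = 1.054175, f(m) = -0.944932 < 0 → root in [1.054175, 1.400000]
step 3: m = 1.227087, f(m) = 0.215939 > 0 → root in [1.054175, 1.227087]
step 4: m = 1.140631, f(m) = -0.401258 < 0 → root in [1.140631, 1.227087]
step 5: m = 1.183859, f(m) = -0.102381 < 0 → root in [1.183859, 1.227087]
Midpoint of [1.183859, 1.227087] = 1.205473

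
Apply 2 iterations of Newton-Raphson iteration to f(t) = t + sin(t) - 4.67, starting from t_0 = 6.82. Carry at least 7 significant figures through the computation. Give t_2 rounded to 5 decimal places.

Newton update: t ← t − f(t)/f'(t).
f'(t) = 1 + cos(t)
t_0 = 6.820000: f = 2.661401, f' = 1.859342 → t_1 = 6.820000 - (2.661401)/(1.859342) = 5.388633
t_1 = 5.388633: f = -0.061296, f' = 1.625868 → t_2 = 5.388633 - (-0.061296)/(1.625868) = 5.426333

5.42633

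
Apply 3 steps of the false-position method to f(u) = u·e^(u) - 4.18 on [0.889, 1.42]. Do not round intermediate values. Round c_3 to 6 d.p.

1.225435

f(0.889000) = -2.017333, f(1.420000) = 1.694711
step 1: c = 1.177575, f(c) = -0.357011 < 0 → new bracket [1.177575, 1.420000]
step 2: c = 1.219758, f(c) = -0.049447 < 0 → new bracket [1.219758, 1.420000]
step 3: c = 1.225435, f(c) = -0.006598 < 0 → new bracket [1.225435, 1.420000]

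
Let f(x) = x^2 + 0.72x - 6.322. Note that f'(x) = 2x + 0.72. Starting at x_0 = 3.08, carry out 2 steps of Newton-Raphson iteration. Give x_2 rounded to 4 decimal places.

Newton update: x ← x − f(x)/f'(x).
x_0 = 3.080000: f = 5.382000, f' = 6.880000 → x_1 = 3.080000 - (5.382000)/(6.880000) = 2.297733
x_1 = 2.297733: f = 0.611942, f' = 5.315465 → x_2 = 2.297733 - (0.611942)/(5.315465) = 2.182608

2.1826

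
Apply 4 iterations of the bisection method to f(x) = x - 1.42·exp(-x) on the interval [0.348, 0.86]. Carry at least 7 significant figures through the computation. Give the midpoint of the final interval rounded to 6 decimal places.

0.716000

f(0.348000) = -0.654660, f(0.860000) = 0.259110 (opposite signs)
step 1: m = 0.604000, f(m) = -0.172201 < 0 → root in [0.604000, 0.860000]
step 2: m = 0.732000, f(m) = 0.049056 > 0 → root in [0.604000, 0.732000]
step 3: m = 0.668000, f(m) = -0.060081 < 0 → root in [0.668000, 0.732000]
step 4: m = 0.700000, f(m) = -0.005151 < 0 → root in [0.700000, 0.732000]
Midpoint of [0.700000, 0.732000] = 0.716000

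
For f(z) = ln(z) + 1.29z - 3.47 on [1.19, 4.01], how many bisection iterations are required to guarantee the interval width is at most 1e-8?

29

Initial width b − a = 4.01 − 1.19 = 2.820000.
After n steps the width is (b−a)/2^n; need (b−a)/2^n ≤ 1e-8.
So n ≥ log₂(2.820000/1e-8) = log₂(282000000.0000) ≈ 28.0711.
Hence n = 29.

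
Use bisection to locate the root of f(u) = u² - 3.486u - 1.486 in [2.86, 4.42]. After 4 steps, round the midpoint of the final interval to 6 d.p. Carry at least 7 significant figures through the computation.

3.883750

f(2.860000) = -3.276360, f(4.420000) = 2.642280 (opposite signs)
step 1: m = 3.640000, f(m) = -0.925440 < 0 → root in [3.640000, 4.420000]
step 2: m = 4.030000, f(m) = 0.706320 > 0 → root in [3.640000, 4.030000]
step 3: m = 3.835000, f(m) = -0.147585 < 0 → root in [3.835000, 4.030000]
step 4: m = 3.932500, f(m) = 0.269861 > 0 → root in [3.835000, 3.932500]
Midpoint of [3.835000, 3.932500] = 3.883750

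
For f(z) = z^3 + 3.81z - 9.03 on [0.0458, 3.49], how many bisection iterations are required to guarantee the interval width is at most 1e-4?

16

Initial width b − a = 3.49 − 0.0458 = 3.444200.
After n steps the width is (b−a)/2^n; need (b−a)/2^n ≤ 1e-4.
So n ≥ log₂(3.444200/1e-4) = log₂(34442.0000) ≈ 15.0719.
Hence n = 16.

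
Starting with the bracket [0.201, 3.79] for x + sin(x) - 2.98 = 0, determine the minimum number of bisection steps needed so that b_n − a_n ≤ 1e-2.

9

Initial width b − a = 3.79 − 0.201 = 3.589000.
After n steps the width is (b−a)/2^n; need (b−a)/2^n ≤ 1e-2.
So n ≥ log₂(3.589000/1e-2) = log₂(358.9000) ≈ 8.4874.
Hence n = 9.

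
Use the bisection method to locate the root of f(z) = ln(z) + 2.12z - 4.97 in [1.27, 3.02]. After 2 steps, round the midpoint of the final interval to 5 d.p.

f(1.270000) = -2.038583, f(3.020000) = 2.537657 (opposite signs)
step 1: m = 2.145000, f(m) = 0.340540 > 0 → root in [1.270000, 2.145000]
step 2: m = 1.707500, f(m) = -0.815070 < 0 → root in [1.707500, 2.145000]
Midpoint of [1.707500, 2.145000] = 1.926250

1.92625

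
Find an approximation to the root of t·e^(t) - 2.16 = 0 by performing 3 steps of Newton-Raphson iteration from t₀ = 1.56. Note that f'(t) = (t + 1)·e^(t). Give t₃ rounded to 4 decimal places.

Newton update: t ← t − f(t)/f'(t).
t_0 = 1.560000: f = 5.263761, f' = 12.182582 → t_1 = 1.560000 - (5.263761)/(12.182582) = 1.127927
t_1 = 1.127927: f = 1.324446, f' = 6.573693 → t_2 = 1.127927 - (1.324446)/(6.573693) = 0.926451
t_2 = 0.926451: f = 0.179778, f' = 4.865307 → t_3 = 0.926451 - (0.179778)/(4.865307) = 0.889500

0.8895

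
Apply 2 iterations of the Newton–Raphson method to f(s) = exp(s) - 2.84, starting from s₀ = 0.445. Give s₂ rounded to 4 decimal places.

1.0665

Newton update: s ← s − f(s)/f'(s).
f'(s) = exp(s)
s_0 = 0.445000: f = -1.279510, f' = 1.560490 → s_1 = 0.445000 - (-1.279510)/(1.560490) = 1.264941
s_1 = 1.264941: f = 0.702884, f' = 3.542884 → s_2 = 1.264941 - (0.702884)/(3.542884) = 1.066548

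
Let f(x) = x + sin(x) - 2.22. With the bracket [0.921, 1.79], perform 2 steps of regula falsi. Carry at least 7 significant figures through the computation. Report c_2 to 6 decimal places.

1.274030

False-position update: c = (a·f(b) − b·f(a))/(f(b) − f(a)); replace the endpoint whose sign matches f(c).
f(0.921000) = -0.502793, f(1.790000) = 0.546071
step 1: c = 1.337572, f(c) = 0.090498 > 0 → new bracket [0.921000, 1.337572]
step 2: c = 1.274030, f(c) = 0.010317 > 0 → new bracket [0.921000, 1.274030]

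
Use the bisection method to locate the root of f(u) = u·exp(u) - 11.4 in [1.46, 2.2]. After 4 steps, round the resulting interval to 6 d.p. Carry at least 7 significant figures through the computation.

[1.783750, 1.830000]

f(1.460000) = -5.113299, f(2.200000) = 8.455030 (opposite signs)
step 1: m = 1.830000, f(m) = 0.008013 > 0 → root in [1.460000, 1.830000]
step 2: m = 1.645000, f(m) = -2.877239 < 0 → root in [1.645000, 1.830000]
step 3: m = 1.737500, f(m) = -1.525583 < 0 → root in [1.737500, 1.830000]
step 4: m = 1.783750, f(m) = -0.782879 < 0 → root in [1.783750, 1.830000]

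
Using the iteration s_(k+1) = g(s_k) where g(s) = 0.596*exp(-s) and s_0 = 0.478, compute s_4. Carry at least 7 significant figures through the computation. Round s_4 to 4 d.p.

s_1 = g(0.478000) = 0.369533
s_2 = g(0.369533) = 0.411870
s_3 = g(0.411870) = 0.394797
s_4 = g(0.394797) = 0.401595

0.4016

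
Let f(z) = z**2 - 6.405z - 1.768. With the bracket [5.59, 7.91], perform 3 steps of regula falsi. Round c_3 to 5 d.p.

False-position update: c = (a·f(b) − b·f(a))/(f(b) − f(a)); replace the endpoint whose sign matches f(c).
f(5.590000) = -6.323850, f(7.910000) = 10.136550
step 1: c = 6.481311, f(c) = -1.273406 < 0 → new bracket [6.481311, 7.910000]
step 2: c = 6.640759, f(c) = -0.202379 < 0 → new bracket [6.640759, 7.910000]
step 3: c = 6.665604, f(c) = -0.030917 < 0 → new bracket [6.665604, 7.910000]

6.66560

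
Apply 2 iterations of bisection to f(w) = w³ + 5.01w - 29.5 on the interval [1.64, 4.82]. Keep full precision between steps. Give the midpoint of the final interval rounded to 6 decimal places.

f(1.640000) = -16.872656, f(4.820000) = 106.628368 (opposite signs)
step 1: m = 3.230000, f(m) = 20.380567 > 0 → root in [1.640000, 3.230000]
step 2: m = 2.435000, f(m) = -2.862987 < 0 → root in [2.435000, 3.230000]
Midpoint of [2.435000, 3.230000] = 2.832500

2.832500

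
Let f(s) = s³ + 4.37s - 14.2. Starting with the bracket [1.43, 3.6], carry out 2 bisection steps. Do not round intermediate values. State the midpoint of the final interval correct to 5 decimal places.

f(1.430000) = -5.026693, f(3.600000) = 48.188000 (opposite signs)
step 1: m = 2.515000, f(m) = 12.698491 > 0 → root in [1.430000, 2.515000]
step 2: m = 1.972500, f(m) = 2.094342 > 0 → root in [1.430000, 1.972500]
Midpoint of [1.430000, 1.972500] = 1.701250

1.70125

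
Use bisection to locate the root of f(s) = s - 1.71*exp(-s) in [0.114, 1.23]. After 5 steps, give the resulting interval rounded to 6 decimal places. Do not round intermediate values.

f(0.114000) = -1.411761, f(1.230000) = 0.730180 (opposite signs)
step 1: m = 0.672000, f(m) = -0.201273 < 0 → root in [0.672000, 1.230000]
step 2: m = 0.951000, f(m) = 0.290334 > 0 → root in [0.672000, 0.951000]
step 3: m = 0.811500, f(m) = 0.051933 > 0 → root in [0.672000, 0.811500]
step 4: m = 0.741750, f(m) = -0.072688 < 0 → root in [0.741750, 0.811500]
step 5: m = 0.776625, f(m) = -0.009899 < 0 → root in [0.776625, 0.811500]

[0.776625, 0.811500]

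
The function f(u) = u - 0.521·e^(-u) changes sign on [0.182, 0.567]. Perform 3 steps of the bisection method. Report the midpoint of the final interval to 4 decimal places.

f(0.182000) = -0.252306, f(0.567000) = 0.271476 (opposite signs)
step 1: m = 0.374500, f(m) = 0.016243 > 0 → root in [0.182000, 0.374500]
step 2: m = 0.278250, f(m) = -0.116203 < 0 → root in [0.278250, 0.374500]
step 3: m = 0.326375, f(m) = -0.049545 < 0 → root in [0.326375, 0.374500]
Midpoint of [0.326375, 0.374500] = 0.350437

0.3504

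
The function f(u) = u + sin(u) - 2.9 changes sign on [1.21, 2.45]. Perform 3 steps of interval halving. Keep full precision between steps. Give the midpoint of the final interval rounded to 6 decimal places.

1.907500

f(1.210000) = -0.754384, f(2.450000) = 0.187765 (opposite signs)
step 1: m = 1.830000, f(m) = -0.103406 < 0 → root in [1.830000, 2.450000]
step 2: m = 2.140000, f(m) = 0.082330 > 0 → root in [1.830000, 2.140000]
step 3: m = 1.985000, f(m) = 0.000437 > 0 → root in [1.830000, 1.985000]
Midpoint of [1.830000, 1.985000] = 1.907500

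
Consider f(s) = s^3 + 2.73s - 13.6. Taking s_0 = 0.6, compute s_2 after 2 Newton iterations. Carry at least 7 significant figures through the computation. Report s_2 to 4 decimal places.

2.6141

f'(s) = 3s^2 + 2.73
s_0 = 0.600000: f = -11.746000, f' = 3.810000 → s_1 = 0.600000 - (-11.746000)/(3.810000) = 3.682940
s_1 = 3.682940: f = 46.409982, f' = 43.422133 → s_2 = 3.682940 - (46.409982)/(43.422133) = 2.614130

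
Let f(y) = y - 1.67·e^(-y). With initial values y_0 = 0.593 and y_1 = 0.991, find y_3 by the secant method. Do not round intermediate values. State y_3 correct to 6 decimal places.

0.771428

f(y_0) = -0.329954, f(y_1) = 0.371087
y_2 = 0.991000 - (0.371087)·(0.991000 - 0.593000)/(0.371087 - (-0.329954)) = 0.780324; f(y_2) = 0.015033
y_3 = 0.780324 - (0.015033)·(0.780324 - 0.991000)/(0.015033 - (0.371087)) = 0.771428; f(y_3) = -0.000700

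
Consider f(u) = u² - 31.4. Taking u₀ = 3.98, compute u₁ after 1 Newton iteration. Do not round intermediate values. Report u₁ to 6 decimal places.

f'(u) = 2u
u_0 = 3.980000: f = -15.559600, f' = 7.960000 → u_1 = 3.980000 - (-15.559600)/(7.960000) = 5.934724

5.934724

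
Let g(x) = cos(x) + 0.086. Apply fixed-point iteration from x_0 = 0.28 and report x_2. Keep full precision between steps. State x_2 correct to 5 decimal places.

0.58612

x_1 = g(0.280000) = 1.047055
x_2 = g(1.047055) = 0.586123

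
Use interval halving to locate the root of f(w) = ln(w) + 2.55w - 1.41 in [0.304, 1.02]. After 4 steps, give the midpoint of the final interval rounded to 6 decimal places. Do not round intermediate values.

f(0.304000) = -1.825528, f(1.020000) = 1.210803 (opposite signs)
step 1: m = 0.662000, f(m) = -0.134390 < 0 → root in [0.662000, 1.020000]
step 2: m = 0.841000, f(m) = 0.561386 > 0 → root in [0.662000, 0.841000]
step 3: m = 0.751500, f(m) = 0.220641 > 0 → root in [0.662000, 0.751500]
step 4: m = 0.706750, f(m) = 0.045134 > 0 → root in [0.662000, 0.706750]
Midpoint of [0.662000, 0.706750] = 0.684375

0.684375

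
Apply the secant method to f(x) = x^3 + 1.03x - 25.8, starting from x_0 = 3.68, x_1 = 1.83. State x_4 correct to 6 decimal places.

f(x_0) = 27.826432, f(x_1) = -17.786613
x_2 = 1.830000 - (-17.786613)·(1.830000 - 3.680000)/(-17.786613 - (27.826432)) = 2.551400; f(x_2) = -6.563365
x_3 = 2.551400 - (-6.563365)·(2.551400 - 1.830000)/(-6.563365 - (-17.786613)) = 2.973275; f(x_3) = 3.547300
x_4 = 2.973275 - (3.547300)·(2.973275 - 2.551400)/(3.547300 - (-6.563365)) = 2.825261; f(x_4) = -0.338467

2.825261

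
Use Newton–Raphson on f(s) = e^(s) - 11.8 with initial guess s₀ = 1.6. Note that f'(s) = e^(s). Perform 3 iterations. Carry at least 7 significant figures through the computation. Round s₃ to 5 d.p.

2.47417

s_0 = 1.600000: f = -6.846968, f' = 4.953032 → s_1 = 1.600000 - (-6.846968)/(4.953032) = 2.982379
s_1 = 2.982379: f = 7.934708, f' = 19.734708 → s_2 = 2.982379 - (7.934708)/(19.734708) = 2.580310
s_2 = 2.580310: f = 1.401233, f' = 13.201233 → s_3 = 2.580310 - (1.401233)/(13.201233) = 2.474166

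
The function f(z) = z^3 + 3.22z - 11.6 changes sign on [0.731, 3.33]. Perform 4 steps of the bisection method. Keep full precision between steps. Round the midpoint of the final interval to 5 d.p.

1.78684

f(0.731000) = -8.855562, f(3.330000) = 36.048637 (opposite signs)
step 1: m = 2.030500, f(m) = 3.309820 > 0 → root in [0.731000, 2.030500]
step 2: m = 1.380750, f(m) = -4.521626 < 0 → root in [1.380750, 2.030500]
step 3: m = 1.705625, f(m) = -1.145957 < 0 → root in [1.705625, 2.030500]
step 4: m = 1.868062, f(m) = 0.934060 > 0 → root in [1.705625, 1.868062]
Midpoint of [1.705625, 1.868062] = 1.786844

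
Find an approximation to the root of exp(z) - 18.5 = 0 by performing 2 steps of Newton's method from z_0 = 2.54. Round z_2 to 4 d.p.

f'(z) = exp(z)
z_0 = 2.540000: f = -5.820329, f' = 12.679671 → z_1 = 2.540000 - (-5.820329)/(12.679671) = 2.999028
z_1 = 2.999028: f = 1.566031, f' = 20.066031 → z_2 = 2.999028 - (1.566031)/(20.066031) = 2.920985

2.9210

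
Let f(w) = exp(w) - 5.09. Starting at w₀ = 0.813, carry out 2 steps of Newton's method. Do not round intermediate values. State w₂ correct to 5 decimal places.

f'(w) = exp(w)
w_0 = 0.813000: f = -2.835338, f' = 2.254662 → w_1 = 0.813000 - (-2.835338)/(2.254662) = 2.070545
w_1 = 2.070545: f = 2.839141, f' = 7.929141 → w_2 = 2.070545 - (2.839141)/(7.929141) = 1.712481

1.71248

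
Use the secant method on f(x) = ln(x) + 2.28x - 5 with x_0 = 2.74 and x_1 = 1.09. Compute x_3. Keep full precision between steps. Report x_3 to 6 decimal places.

1.911261

f(x_0) = 2.255158, f(x_1) = -2.428622
x_2 = 1.090000 - (-2.428622)·(1.090000 - 2.740000)/(-2.428622 - (2.255158)) = 1.945554; f(x_2) = 0.101410
x_3 = 1.945554 - (0.101410)·(1.945554 - 1.090000)/(0.101410 - (-2.428622)) = 1.911261; f(x_3) = 0.005439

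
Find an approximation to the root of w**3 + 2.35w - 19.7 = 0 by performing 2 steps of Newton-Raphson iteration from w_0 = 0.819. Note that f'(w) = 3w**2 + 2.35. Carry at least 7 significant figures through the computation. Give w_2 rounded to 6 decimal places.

w_0 = 0.819000: f = -17.225997, f' = 4.362283 → w_1 = 0.819000 - (-17.225997)/(4.362283) = 4.767849
w_1 = 4.767849: f = 99.889018, f' = 70.547151 → w_2 = 4.767849 - (99.889018)/(70.547151) = 3.351930

3.351930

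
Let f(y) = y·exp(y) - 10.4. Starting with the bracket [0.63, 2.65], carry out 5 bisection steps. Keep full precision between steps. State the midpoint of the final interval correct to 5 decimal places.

f(0.630000) = -9.217105, f(2.650000) = 27.108202 (opposite signs)
step 1: m = 1.640000, f(m) = -1.945522 < 0 → root in [1.640000, 2.650000]
step 2: m = 2.145000, f(m) = 7.922678 > 0 → root in [1.640000, 2.145000]
step 3: m = 1.892500, f(m) = 2.158512 > 0 → root in [1.640000, 1.892500]
step 4: m = 1.766250, f(m) = -0.069418 < 0 → root in [1.766250, 1.892500]
step 5: m = 1.829375, f(m) = 0.996991 > 0 → root in [1.766250, 1.829375]
Midpoint of [1.766250, 1.829375] = 1.797813

1.79781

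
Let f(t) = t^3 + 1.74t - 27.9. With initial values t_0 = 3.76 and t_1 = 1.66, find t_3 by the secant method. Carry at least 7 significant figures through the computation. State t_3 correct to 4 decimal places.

3.0434

f(t_0) = 31.799776, f(t_1) = -20.437304
t_2 = 1.660000 - (-20.437304)·(1.660000 - 3.760000)/(-20.437304 - (31.799776)) = 2.481607; f(t_2) = -8.299346
t_3 = 2.481607 - (-8.299346)·(2.481607 - 1.660000)/(-8.299346 - (-20.437304)) = 3.043382; f(t_3) = 5.583806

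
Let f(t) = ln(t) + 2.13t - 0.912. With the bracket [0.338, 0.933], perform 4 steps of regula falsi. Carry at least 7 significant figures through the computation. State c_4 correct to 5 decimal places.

0.63874

f(0.338000) = -1.276769, f(0.933000) = 1.005940
step 1: c = 0.670797, f(c) = 0.117507 > 0 → new bracket [0.338000, 0.670797]
step 2: c = 0.642749, f(c) = 0.015054 > 0 → new bracket [0.338000, 0.642749]
step 3: c = 0.639198, f(c) = 0.001949 > 0 → new bracket [0.338000, 0.639198]
step 4: c = 0.638738, f(c) = 0.000253 > 0 → new bracket [0.338000, 0.638738]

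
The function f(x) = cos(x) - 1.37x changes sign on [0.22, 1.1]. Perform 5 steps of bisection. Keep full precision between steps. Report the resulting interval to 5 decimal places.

f(0.220000) = 0.674497, f(1.100000) = -1.053404 (opposite signs)
step 1: m = 0.660000, f(m) = -0.114208 < 0 → root in [0.220000, 0.660000]
step 2: m = 0.440000, f(m) = 0.301952 > 0 → root in [0.440000, 0.660000]
step 3: m = 0.550000, f(m) = 0.099025 > 0 → root in [0.550000, 0.660000]
step 4: m = 0.605000, f(m) = -0.006348 < 0 → root in [0.550000, 0.605000]
step 5: m = 0.577500, f(m) = 0.046655 > 0 → root in [0.577500, 0.605000]

[0.57750, 0.60500]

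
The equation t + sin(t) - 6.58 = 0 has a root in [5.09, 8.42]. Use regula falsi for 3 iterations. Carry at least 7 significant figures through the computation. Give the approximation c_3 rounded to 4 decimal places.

6.4321

False-position update: c = (a·f(b) − b·f(a))/(f(b) − f(a)); replace the endpoint whose sign matches f(c).
f(5.090000) = -2.419548, f(8.420000) = 2.684043
step 1: c = 6.668711, f(c) = 0.464757 > 0 → new bracket [5.090000, 6.668711]
step 2: c = 6.414328, f(c) = -0.034904 < 0 → new bracket [6.414328, 6.668711]
step 3: c = 6.432098, f(c) = 0.000462 > 0 → new bracket [6.414328, 6.432098]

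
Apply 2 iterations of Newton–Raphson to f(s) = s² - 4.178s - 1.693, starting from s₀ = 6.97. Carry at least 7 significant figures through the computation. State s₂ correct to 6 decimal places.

f'(s) = 2s - 4.178
s_0 = 6.970000: f = 17.767240, f' = 9.762000 → s_1 = 6.970000 - (17.767240)/(9.762000) = 5.149959
s_1 = 5.149959: f = 3.312549, f' = 6.121918 → s_2 = 5.149959 - (3.312549)/(6.121918) = 4.608862

4.608862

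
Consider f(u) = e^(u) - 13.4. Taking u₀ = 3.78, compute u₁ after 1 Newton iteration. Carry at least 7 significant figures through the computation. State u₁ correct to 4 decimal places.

f'(u) = e^(u)
u_0 = 3.780000: f = 30.416042, f' = 43.816042 → u_1 = 3.780000 - (30.416042)/(43.816042) = 3.085824

3.0858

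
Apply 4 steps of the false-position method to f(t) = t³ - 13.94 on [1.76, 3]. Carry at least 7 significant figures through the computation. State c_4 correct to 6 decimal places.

2.405147

False-position update: c = (a·f(b) − b·f(a))/(f(b) − f(a)); replace the endpoint whose sign matches f(c).
f(1.760000) = -8.488224, f(3.000000) = 13.060000
step 1: c = 2.248458, f(c) = -2.572781 < 0 → new bracket [2.248458, 3.000000]
step 2: c = 2.372144, f(c) = -0.591793 < 0 → new bracket [2.372144, 3.000000]
step 3: c = 2.399361, f(c) = -0.127045 < 0 → new bracket [2.399361, 3.000000]
step 4: c = 2.405147, f(c) = -0.026865 < 0 → new bracket [2.405147, 3.000000]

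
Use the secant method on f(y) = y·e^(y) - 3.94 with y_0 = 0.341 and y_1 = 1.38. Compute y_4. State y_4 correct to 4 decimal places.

f(y_0) = -3.460434, f(y_1) = 1.545364
y_2 = 1.380000 - (1.545364)·(1.380000 - 0.341000)/(1.545364 - (-3.460434)) = 1.059245; f(y_2) = -0.884932
y_3 = 1.059245 - (-0.884932)·(1.059245 - 1.380000)/(-0.884932 - (1.545364)) = 1.176040; f(y_3) = -0.127851
y_4 = 1.176040 - (-0.127851)·(1.176040 - 1.059245)/(-0.127851 - (-0.884932)) = 1.195764; f(y_4) = 0.013292

1.1958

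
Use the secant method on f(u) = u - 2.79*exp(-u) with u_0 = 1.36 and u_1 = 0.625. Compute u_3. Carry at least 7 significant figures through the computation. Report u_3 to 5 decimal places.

1.01647

f(u_0) = 0.643916, f(u_1) = -0.868379
u_2 = 0.625000 - (-0.868379)·(0.625000 - 1.360000)/(-0.868379 - (0.643916)) = 1.047046; f(u_2) = 0.067832
u_3 = 1.047046 - (0.067832)·(1.047046 - 0.625000)/(0.067832 - (-0.868379)) = 1.016467; f(u_3) = 0.006847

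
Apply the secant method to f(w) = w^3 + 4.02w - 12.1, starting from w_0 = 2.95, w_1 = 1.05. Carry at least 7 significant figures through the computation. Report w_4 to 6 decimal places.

1.716848

f(w_0) = 25.431375, f(w_1) = -6.721375
w_2 = 1.050000 - (-6.721375)·(1.050000 - 2.950000)/(-6.721375 - (25.431375)) = 1.447186; f(w_2) = -3.251405
w_3 = 1.447186 - (-3.251405)·(1.447186 - 1.050000)/(-3.251405 - (-6.721375)) = 1.819354; f(w_3) = 1.235950
w_4 = 1.819354 - (1.235950)·(1.819354 - 1.447186)/(1.235950 - (-3.251405)) = 1.716848; f(w_4) = -0.137751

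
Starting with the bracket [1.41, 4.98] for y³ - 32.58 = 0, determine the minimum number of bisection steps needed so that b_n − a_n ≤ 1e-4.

Initial width b − a = 4.98 − 1.41 = 3.570000.
After n steps the width is (b−a)/2^n; need (b−a)/2^n ≤ 1e-4.
So n ≥ log₂(3.570000/1e-4) = log₂(35700.0000) ≈ 15.1236.
Hence n = 16.

16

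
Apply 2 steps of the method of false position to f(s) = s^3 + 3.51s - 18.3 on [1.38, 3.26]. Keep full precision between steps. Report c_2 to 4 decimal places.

False-position update: c = (a·f(b) − b·f(a))/(f(b) − f(a)); replace the endpoint whose sign matches f(c).
f(1.380000) = -10.828128, f(3.260000) = 27.788576
step 1: c = 1.907152, f(c) = -4.669145 < 0 → new bracket [1.907152, 3.260000]
step 2: c = 2.101764, f(c) = -1.638457 < 0 → new bracket [2.101764, 3.260000]

2.1018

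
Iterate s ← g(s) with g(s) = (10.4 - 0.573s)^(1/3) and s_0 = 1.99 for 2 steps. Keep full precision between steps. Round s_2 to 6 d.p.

s_1 = g(1.990000) = 2.099904
s_2 = g(2.099904) = 2.095133

2.095133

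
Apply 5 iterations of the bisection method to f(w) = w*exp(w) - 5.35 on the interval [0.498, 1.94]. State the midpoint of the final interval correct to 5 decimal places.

1.37672

f(0.498000) = -4.530577, f(1.940000) = 8.149977 (opposite signs)
step 1: m = 1.219000, f(m) = -1.225145 < 0 → root in [1.219000, 1.940000]
step 2: m = 1.579500, f(m) = 2.314569 > 0 → root in [1.219000, 1.579500]
step 3: m = 1.399250, f(m) = 0.319984 > 0 → root in [1.219000, 1.399250]
step 4: m = 1.309125, f(m) = -0.502399 < 0 → root in [1.309125, 1.399250]
step 5: m = 1.354187, f(m) = -0.104403 < 0 → root in [1.354187, 1.399250]
Midpoint of [1.354187, 1.399250] = 1.376719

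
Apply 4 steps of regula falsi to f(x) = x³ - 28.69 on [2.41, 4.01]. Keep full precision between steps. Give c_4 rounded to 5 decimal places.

f(2.410000) = -14.692479, f(4.010000) = 35.791201
step 1: c = 2.875655, f(c) = -4.910088 < 0 → new bracket [2.875655, 4.010000]
step 2: c = 3.012499, f(c) = -1.351120 < 0 → new bracket [3.012499, 4.010000]
step 3: c = 3.048785, f(c) = -0.351272 < 0 → new bracket [3.048785, 4.010000]
step 4: c = 3.058127, f(c) = -0.089965 < 0 → new bracket [3.058127, 4.010000]

3.05813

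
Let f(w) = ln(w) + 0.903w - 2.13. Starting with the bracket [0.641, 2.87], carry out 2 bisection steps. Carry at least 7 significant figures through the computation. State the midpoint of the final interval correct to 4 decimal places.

1.4769

f(0.641000) = -1.995903, f(2.870000) = 1.515922 (opposite signs)
step 1: m = 1.755500, f(m) = 0.017970 > 0 → root in [0.641000, 1.755500]
step 2: m = 1.198250, f(m) = -0.867118 < 0 → root in [1.198250, 1.755500]
Midpoint of [1.198250, 1.755500] = 1.476875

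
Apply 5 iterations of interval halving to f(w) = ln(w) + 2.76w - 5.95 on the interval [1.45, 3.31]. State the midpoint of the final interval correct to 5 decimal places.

f(1.450000) = -1.576436, f(3.310000) = 4.382548 (opposite signs)
step 1: m = 2.380000, f(m) = 1.485900 > 0 → root in [1.450000, 2.380000]
step 2: m = 1.915000, f(m) = -0.014882 < 0 → root in [1.915000, 2.380000]
step 3: m = 2.147500, f(m) = 0.741404 > 0 → root in [1.915000, 2.147500]
step 4: m = 2.031250, f(m) = 0.364901 > 0 → root in [1.915000, 2.031250]
step 5: m = 1.973125, f(m) = 0.175444 > 0 → root in [1.915000, 1.973125]
Midpoint of [1.915000, 1.973125] = 1.944063

1.94406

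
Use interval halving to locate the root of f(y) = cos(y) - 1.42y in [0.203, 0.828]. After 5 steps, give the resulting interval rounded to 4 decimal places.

f(0.203000) = 0.691206, f(0.828000) = -0.499410 (opposite signs)
step 1: m = 0.515500, f(m) = 0.138036 > 0 → root in [0.515500, 0.828000]
step 2: m = 0.671750, f(m) = -0.171151 < 0 → root in [0.515500, 0.671750]
step 3: m = 0.593625, f(m) = -0.014029 < 0 → root in [0.515500, 0.593625]
step 4: m = 0.554562, f(m) = 0.062652 > 0 → root in [0.554562, 0.593625]
step 5: m = 0.574094, f(m) = 0.024472 > 0 → root in [0.574094, 0.593625]

[0.5741, 0.5936]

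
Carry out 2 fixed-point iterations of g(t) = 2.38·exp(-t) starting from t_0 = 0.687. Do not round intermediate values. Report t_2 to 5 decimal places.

0.71875

t_1 = g(0.687000) = 1.197338
t_2 = g(1.197338) = 0.718753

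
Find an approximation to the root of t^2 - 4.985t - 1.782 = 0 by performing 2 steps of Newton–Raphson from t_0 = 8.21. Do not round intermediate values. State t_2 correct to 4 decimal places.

5.3949

f'(t) = 2t - 4.985
t_0 = 8.210000: f = 24.695250, f' = 11.435000 → t_1 = 8.210000 - (24.695250)/(11.435000) = 6.050380
t_1 = 6.050380: f = 4.663957, f' = 7.115761 → t_2 = 6.050380 - (4.663957)/(7.115761) = 5.394940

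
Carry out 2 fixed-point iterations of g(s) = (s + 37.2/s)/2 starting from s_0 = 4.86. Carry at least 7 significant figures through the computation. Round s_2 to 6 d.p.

s_1 = g(4.860000) = 6.257160
s_2 = g(6.257160) = 6.101175

6.101175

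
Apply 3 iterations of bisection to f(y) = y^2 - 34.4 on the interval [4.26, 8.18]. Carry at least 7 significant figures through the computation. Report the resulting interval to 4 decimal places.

f(4.260000) = -16.252400, f(8.180000) = 32.512400 (opposite signs)
step 1: m = 6.220000, f(m) = 4.288400 > 0 → root in [4.260000, 6.220000]
step 2: m = 5.240000, f(m) = -6.942400 < 0 → root in [5.240000, 6.220000]
step 3: m = 5.730000, f(m) = -1.567100 < 0 → root in [5.730000, 6.220000]

[5.7300, 6.2200]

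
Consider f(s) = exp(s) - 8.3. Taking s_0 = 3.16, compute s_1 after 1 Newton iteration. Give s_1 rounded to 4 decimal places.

2.5121

f'(s) = exp(s)
s_0 = 3.160000: f = 15.270596, f' = 23.570596 → s_1 = 3.160000 - (15.270596)/(23.570596) = 2.512134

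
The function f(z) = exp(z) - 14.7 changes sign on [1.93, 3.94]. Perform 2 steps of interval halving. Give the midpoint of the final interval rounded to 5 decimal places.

2.68375

f(1.930000) = -7.810490, f(3.940000) = 36.718601 (opposite signs)
step 1: m = 2.935000, f(m) = 4.121503 > 0 → root in [1.930000, 2.935000]
step 2: m = 2.432500, f(m) = -3.312685 < 0 → root in [2.432500, 2.935000]
Midpoint of [2.432500, 2.935000] = 2.683750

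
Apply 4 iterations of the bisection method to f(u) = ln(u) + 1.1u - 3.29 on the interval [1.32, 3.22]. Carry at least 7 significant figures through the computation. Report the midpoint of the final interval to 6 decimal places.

2.210625

f(1.320000) = -1.560368, f(3.220000) = 1.421381 (opposite signs)
step 1: m = 2.270000, f(m) = 0.026780 > 0 → root in [1.320000, 2.270000]
step 2: m = 1.795000, f(m) = -0.730495 < 0 → root in [1.795000, 2.270000]
step 3: m = 2.032500, f(m) = -0.344983 < 0 → root in [2.032500, 2.270000]
step 4: m = 2.151250, f(m) = -0.157576 < 0 → root in [2.151250, 2.270000]
Midpoint of [2.151250, 2.270000] = 2.210625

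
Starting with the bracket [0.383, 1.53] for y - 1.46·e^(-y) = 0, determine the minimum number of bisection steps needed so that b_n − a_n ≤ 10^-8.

27

Initial width b − a = 1.53 − 0.383 = 1.147000.
After n steps the width is (b−a)/2^n; need (b−a)/2^n ≤ 10^-8.
So n ≥ log₂(1.147000/10^-8) = log₂(114700000.0000) ≈ 26.7733.
Hence n = 27.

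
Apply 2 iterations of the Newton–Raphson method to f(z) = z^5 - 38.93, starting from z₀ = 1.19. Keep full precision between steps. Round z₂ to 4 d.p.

3.8820

Newton update: z ← z − f(z)/f'(z).
f'(z) = 5z⁴
z_0 = 1.190000: f = -36.543646, f' = 10.026696 → z_1 = 1.190000 - (-36.543646)/(10.026696) = 4.834635
z_1 = 4.834635: f = 2602.374147, f' = 2731.647997 → z_2 = 4.834635 - (2602.374147)/(2731.647997) = 3.881959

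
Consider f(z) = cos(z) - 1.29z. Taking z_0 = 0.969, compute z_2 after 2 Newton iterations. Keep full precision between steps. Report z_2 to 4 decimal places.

0.6276

f'(z) = -sin(z) - 1.29
z_0 = 0.969000: f = -0.683886, f' = -2.114320 → z_1 = 0.969000 - (-0.683886)/(-2.114320) = 0.645546
z_1 = 0.645546: f = -0.033982, f' = -1.891634 → z_2 = 0.645546 - (-0.033982)/(-1.891634) = 0.627581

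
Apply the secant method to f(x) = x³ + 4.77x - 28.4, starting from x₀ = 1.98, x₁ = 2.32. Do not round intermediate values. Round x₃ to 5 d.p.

Secant update: x_(k+1) = x_k − f(x_k)·(x_k − x_(k-1))/(f(x_k) − f(x_(k-1))).
f(x_0) = -11.193008, f(x_1) = -4.846432
x_2 = 2.320000 - (-4.846432)·(2.320000 - 1.980000)/(-4.846432 - (-11.193008)) = 2.579634; f(x_2) = 1.071058
x_3 = 2.579634 - (1.071058)·(2.579634 - 2.320000)/(1.071058 - (-4.846432)) = 2.532641; f(x_3) = -0.074269

2.53264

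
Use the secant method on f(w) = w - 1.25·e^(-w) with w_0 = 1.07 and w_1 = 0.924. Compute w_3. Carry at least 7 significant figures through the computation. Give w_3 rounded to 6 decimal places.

f(w_0) = 0.641239, f(w_1) = 0.427840
w_2 = 0.924000 - (0.427840)·(0.924000 - 1.070000)/(0.427840 - (0.641239)) = 0.631288; f(w_2) = -0.033595
w_3 = 0.631288 - (-0.033595)·(0.631288 - 0.924000)/(-0.033595 - (0.427840)) = 0.652599; f(w_3) = 0.001735

0.652599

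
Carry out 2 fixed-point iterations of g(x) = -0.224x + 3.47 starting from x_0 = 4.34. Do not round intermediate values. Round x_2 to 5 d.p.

x_1 = g(4.340000) = 2.497840
x_2 = g(2.497840) = 2.910484

2.91048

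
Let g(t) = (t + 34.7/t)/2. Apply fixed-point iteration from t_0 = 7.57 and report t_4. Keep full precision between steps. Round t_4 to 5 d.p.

t_1 = g(7.570000) = 6.076942
t_2 = g(6.076942) = 5.893525
t_3 = g(5.893525) = 5.890671
t_4 = g(5.890671) = 5.890671

5.89067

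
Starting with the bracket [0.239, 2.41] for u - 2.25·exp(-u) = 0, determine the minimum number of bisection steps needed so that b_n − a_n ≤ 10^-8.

28

Initial width b − a = 2.41 − 0.239 = 2.171000.
After n steps the width is (b−a)/2^n; need (b−a)/2^n ≤ 10^-8.
So n ≥ log₂(2.171000/10^-8) = log₂(217100000.0000) ≈ 27.6938.
Hence n = 28.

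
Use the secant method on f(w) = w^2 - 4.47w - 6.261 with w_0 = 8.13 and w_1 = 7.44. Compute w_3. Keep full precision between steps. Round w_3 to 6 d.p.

5.677206

f(w_0) = 23.494800, f(w_1) = 15.835800
w_2 = 7.440000 - (15.835800)·(7.440000 - 8.130000)/(15.835800 - (23.494800)) = 6.013351; f(w_2) = 3.019714
w_3 = 6.013351 - (3.019714)·(6.013351 - 7.440000)/(3.019714 - (15.835800)) = 5.677206; f(w_3) = 0.592556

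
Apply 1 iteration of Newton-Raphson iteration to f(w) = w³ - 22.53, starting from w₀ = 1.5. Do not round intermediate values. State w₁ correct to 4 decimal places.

Newton update: w ← w − f(w)/f'(w).
f'(w) = 3w²
w_0 = 1.500000: f = -19.155000, f' = 6.750000 → w_1 = 1.500000 - (-19.155000)/(6.750000) = 4.337778

4.3378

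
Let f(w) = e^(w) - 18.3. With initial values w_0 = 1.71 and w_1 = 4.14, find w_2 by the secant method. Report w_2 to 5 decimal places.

Secant update: w_(k+1) = w_k − f(w_k)·(w_k − w_(k-1))/(f(w_k) − f(w_(k-1))).
f(w_0) = -12.771039, f(w_1) = 44.502821
w_2 = 4.140000 - (44.502821)·(4.140000 - 1.710000)/(44.502821 - (-12.771039)) = 2.251846; f(w_2) = -8.794732

2.25185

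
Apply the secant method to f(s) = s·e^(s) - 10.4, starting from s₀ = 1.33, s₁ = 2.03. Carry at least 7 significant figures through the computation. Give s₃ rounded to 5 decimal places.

f(s_0) = -5.371212, f(s_1) = 5.056595
s_2 = 2.030000 - (5.056595)·(2.030000 - 1.330000)/(5.056595 - (-5.371212)) = 1.690560; f(s_2) = -1.232913
s_3 = 1.690560 - (-1.232913)·(1.690560 - 2.030000)/(-1.232913 - (5.056595)) = 1.757099; f(s_3) = -0.216553

1.75710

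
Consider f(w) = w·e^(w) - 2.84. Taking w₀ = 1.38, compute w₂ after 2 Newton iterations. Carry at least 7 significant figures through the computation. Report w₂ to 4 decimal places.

1.0264

Newton update: w ← w − f(w)/f'(w).
f'(w) = (w + 1)·e^(w)
w_0 = 1.380000: f = 2.645364, f' = 9.460266 → w_1 = 1.380000 - (2.645364)/(9.460266) = 1.100371
w_1 = 1.100371: f = 0.466924, f' = 6.312205 → w_2 = 1.100371 - (0.466924)/(6.312205) = 1.026399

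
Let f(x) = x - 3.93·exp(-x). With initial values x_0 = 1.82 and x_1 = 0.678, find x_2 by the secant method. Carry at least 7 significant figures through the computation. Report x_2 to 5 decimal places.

1.27955

Secant update: x_(k+1) = x_k − f(x_k)·(x_k − x_(k-1))/(f(x_k) − f(x_(k-1))).
f(x_0) = 1.183239, f(x_1) = -1.316991
x_2 = 0.678000 - (-1.316991)·(0.678000 - 1.820000)/(-1.316991 - (1.183239)) = 1.279546; f(x_2) = 0.186364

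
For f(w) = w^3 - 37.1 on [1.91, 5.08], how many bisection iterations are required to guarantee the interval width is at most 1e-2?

Initial width b − a = 5.08 − 1.91 = 3.170000.
After n steps the width is (b−a)/2^n; need (b−a)/2^n ≤ 1e-2.
So n ≥ log₂(3.170000/1e-2) = log₂(317.0000) ≈ 8.3083.
Hence n = 9.

9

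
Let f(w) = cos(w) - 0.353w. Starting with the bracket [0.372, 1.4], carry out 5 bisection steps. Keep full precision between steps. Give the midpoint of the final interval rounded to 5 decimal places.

1.15906

f(0.372000) = 0.800286, f(1.400000) = -0.324233 (opposite signs)
step 1: m = 0.886000, f(m) = 0.319757 > 0 → root in [0.886000, 1.400000]
step 2: m = 1.143000, f(m) = 0.011388 > 0 → root in [1.143000, 1.400000]
step 3: m = 1.271500, f(m) = -0.153992 < 0 → root in [1.143000, 1.271500]
step 4: m = 1.207250, f(m) = -0.070568 < 0 → root in [1.143000, 1.207250]
step 5: m = 1.175125, f(m) = -0.029391 < 0 → root in [1.143000, 1.175125]
Midpoint of [1.143000, 1.175125] = 1.159062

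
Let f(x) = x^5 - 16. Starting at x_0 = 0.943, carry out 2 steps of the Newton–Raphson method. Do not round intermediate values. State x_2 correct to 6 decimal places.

f'(x) = 5x^4
x_0 = 0.943000: f = -15.254310, f' = 3.953819 → x_1 = 0.943000 - (-15.254310)/(3.953819) = 4.801120
x_1 = 4.801120: f = 2535.015057, f' = 2656.687192 → x_2 = 4.801120 - (2535.015057)/(2656.687192) = 3.846919

3.846919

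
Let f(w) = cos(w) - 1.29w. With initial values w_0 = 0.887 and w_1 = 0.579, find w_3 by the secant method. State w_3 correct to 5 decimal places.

0.62754

f(w_0) = -0.512490, f(w_1) = 0.090100
w_2 = 0.579000 - (0.090100)·(0.579000 - 0.887000)/(0.090100 - (-0.512490)) = 0.625053; f(w_2) = 0.004614
w_3 = 0.625053 - (0.004614)·(0.625053 - 0.579000)/(0.004614 - (0.090100)) = 0.627539; f(w_3) = -0.000049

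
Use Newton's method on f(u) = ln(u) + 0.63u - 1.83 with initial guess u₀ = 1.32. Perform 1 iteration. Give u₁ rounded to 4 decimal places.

1.8394

f'(u) = 1/u + 0.63
u_0 = 1.320000: f = -0.720768, f' = 1.387576 → u_1 = 1.320000 - (-0.720768)/(1.387576) = 1.839444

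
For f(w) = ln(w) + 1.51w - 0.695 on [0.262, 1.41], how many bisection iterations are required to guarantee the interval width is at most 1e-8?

Initial width b − a = 1.41 − 0.262 = 1.148000.
After n steps the width is (b−a)/2^n; need (b−a)/2^n ≤ 1e-8.
So n ≥ log₂(1.148000/1e-8) = log₂(114800000.0000) ≈ 26.7745.
Hence n = 27.

27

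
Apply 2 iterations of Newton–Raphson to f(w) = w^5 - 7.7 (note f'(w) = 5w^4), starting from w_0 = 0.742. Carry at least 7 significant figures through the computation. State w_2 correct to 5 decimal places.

w_0 = 0.742000: f = -7.475084, f' = 1.515604 → w_1 = 0.742000 - (-7.475084)/(1.515604) = 5.674084
w_1 = 5.674084: f = 5873.674807, f' = 5182.664431 → w_2 = 5.674084 - (5873.674807)/(5182.664431) = 4.540753

4.54075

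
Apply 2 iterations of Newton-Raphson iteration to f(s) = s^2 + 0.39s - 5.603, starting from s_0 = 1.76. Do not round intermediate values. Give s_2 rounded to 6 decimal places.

2.180505

Newton update: s ← s − f(s)/f'(s).
f'(s) = 2s + 0.39
s_0 = 1.760000: f = -1.819000, f' = 3.910000 → s_1 = 1.760000 - (-1.819000)/(3.910000) = 2.225217
s_1 = 2.225217: f = 0.216427, f' = 4.840435 → s_2 = 2.225217 - (0.216427)/(4.840435) = 2.180505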